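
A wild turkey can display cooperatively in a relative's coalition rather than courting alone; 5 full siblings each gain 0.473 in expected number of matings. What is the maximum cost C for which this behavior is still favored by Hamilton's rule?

1.1825

r to a full sibling = 0.5 (full sibs share both parents — two paths of length 2: r = 2·(1/2)^2 = 1/2).
Hamilton's rule: n·r·B > C, so the trait is favored while C < n·r·B = 5·0.5·0.473 = 1.1825.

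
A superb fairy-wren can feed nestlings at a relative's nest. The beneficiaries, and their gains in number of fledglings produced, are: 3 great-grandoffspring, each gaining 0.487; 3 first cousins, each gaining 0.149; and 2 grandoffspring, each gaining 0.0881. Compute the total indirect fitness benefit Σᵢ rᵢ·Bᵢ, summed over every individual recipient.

r to a great-grandoffspring = 0.125 (three parent–offspring links: r = (1/2)^3 = 1/8).
r to a first cousin = 0.125 (first cousins share one grandparent pair — two paths of length 4: r = 2·(1/2)^4 = 1/8).
r to a grandoffspring = 0.25 (two parent–offspring links: r = (1/2)^2 = 1/4).
Summing one r·B term per recipient: 3·0.125·0.487 + 3·0.125·0.149 + 2·0.25·0.0881 = 0.28255.

0.28255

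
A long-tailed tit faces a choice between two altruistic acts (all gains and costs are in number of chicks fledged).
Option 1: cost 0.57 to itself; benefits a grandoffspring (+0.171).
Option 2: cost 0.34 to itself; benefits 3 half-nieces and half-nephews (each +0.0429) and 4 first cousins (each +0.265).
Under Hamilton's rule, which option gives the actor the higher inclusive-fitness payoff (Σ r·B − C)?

Option 1: r to a grandoffspring = 0.25.
Option 1: Σ r·B − C = (1·0.25·0.171) − 0.57 = -0.52725.
Option 2: r to a half-niece or half-nephew = 0.125.
Option 2: r to a first cousin = 0.125.
Option 2: Σ r·B − C = (3·0.125·0.0429 + 4·0.125·0.265) − 0.34 = -0.1914125.
Option 2 has the higher net inclusive-fitness payoff.

Option 2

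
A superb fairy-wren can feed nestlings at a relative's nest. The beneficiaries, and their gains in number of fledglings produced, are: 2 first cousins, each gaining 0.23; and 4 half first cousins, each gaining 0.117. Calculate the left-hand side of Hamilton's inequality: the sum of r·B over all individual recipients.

r to a first cousin = 0.125 (first cousins share one grandparent pair — two paths of length 4: r = 2·(1/2)^4 = 1/8).
r to a half first cousin = 1/16 (half first cousins share one grandparent — one path of length 4: r = (1/2)^4 = 1/16).
Summing one r·B term per recipient: 2·0.125·0.23 + 4·0.0625·0.117 = 0.08675.

0.08675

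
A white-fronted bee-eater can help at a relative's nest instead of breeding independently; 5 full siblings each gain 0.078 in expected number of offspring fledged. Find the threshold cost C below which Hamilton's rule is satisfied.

r to a full sibling = 1/2 (full sibs share both parents — two paths of length 2: r = 2·(1/2)^2 = 1/2).
Hamilton's rule: n·r·B > C, so the trait is favored while C < n·r·B = 5·0.5·0.078 = 0.195.

0.195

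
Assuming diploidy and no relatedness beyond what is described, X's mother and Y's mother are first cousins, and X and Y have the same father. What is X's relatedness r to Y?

With two independent routes of shared ancestry, r is the sum of the two contributions.
X and Y are related in two ways: second cousins through their mothers (r = 1/32) and half-sibs through their shared father (r = 1/4).
r = 1/32 + 1/4 = 0.28125.

0.28125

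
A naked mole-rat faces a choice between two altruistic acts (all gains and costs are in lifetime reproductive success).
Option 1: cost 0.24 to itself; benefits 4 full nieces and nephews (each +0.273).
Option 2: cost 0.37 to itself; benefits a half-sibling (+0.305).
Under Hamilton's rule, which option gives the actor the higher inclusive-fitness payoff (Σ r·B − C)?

Option 1

Option 1: r to a full niece or nephew = 0.25.
Option 1: Σ r·B − C = (4·0.25·0.273) − 0.24 = 0.033.
Option 2: r to a half-sibling = 0.25.
Option 2: Σ r·B − C = (1·0.25·0.305) − 0.37 = -0.29375.
Option 1 has the higher net inclusive-fitness payoff.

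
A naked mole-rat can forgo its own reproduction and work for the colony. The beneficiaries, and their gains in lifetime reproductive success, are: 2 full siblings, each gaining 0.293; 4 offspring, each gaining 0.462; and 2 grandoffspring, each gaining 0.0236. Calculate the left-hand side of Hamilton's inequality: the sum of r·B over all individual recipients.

r to a full sibling = 1/2 (full sibs share both parents — two paths of length 2: r = 2·(1/2)^2 = 1/2).
r to an offspring = 1/2 (one parent–offspring link: r = (1/2)^1 = 1/2).
r to a grandoffspring = 1/4 (two parent–offspring links: r = (1/2)^2 = 1/4).
Summing one r·B term per recipient: 2·0.5·0.293 + 4·0.5·0.462 + 2·0.25·0.0236 = 1.2288.

1.2288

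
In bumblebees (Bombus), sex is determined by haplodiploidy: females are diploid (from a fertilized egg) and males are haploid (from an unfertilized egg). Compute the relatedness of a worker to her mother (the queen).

0.5

One meiotic link between diploid queen and diploid daughter: r = 1/2.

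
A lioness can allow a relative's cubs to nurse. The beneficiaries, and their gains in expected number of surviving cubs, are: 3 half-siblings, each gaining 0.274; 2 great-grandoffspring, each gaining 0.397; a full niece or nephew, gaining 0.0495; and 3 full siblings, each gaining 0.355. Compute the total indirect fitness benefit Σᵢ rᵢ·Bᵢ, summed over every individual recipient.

0.849625

r to a half-sibling = 1/4 (half-sibs share one parent — one path of length 2: r = (1/2)^2 = 1/4).
r to a great-grandoffspring = 1/8 (three parent–offspring links: r = (1/2)^3 = 1/8).
r to a full niece or nephew = 1/4 (full aunt/uncle↔niece/nephew: two paths of length 3 through the shared grandparent pair: r = 2·(1/2)^3 = 1/4).
r to a full sibling = 0.5 (full sibs share both parents — two paths of length 2: r = 2·(1/2)^2 = 1/2).
Summing one r·B term per recipient: 3·0.25·0.274 + 2·0.125·0.397 + 1·0.25·0.0495 + 3·0.5·0.355 = 0.849625.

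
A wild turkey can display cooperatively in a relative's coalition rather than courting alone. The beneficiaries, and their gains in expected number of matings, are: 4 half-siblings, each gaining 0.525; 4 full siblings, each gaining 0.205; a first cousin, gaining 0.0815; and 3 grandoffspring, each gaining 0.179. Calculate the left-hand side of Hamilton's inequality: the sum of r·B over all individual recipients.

1.0794375

r to a half-sibling = 0.25 (half-sibs share one parent — one path of length 2: r = (1/2)^2 = 1/4).
r to a full sibling = 0.5 (full sibs share both parents — two paths of length 2: r = 2·(1/2)^2 = 1/2).
r to a first cousin = 1/8 (first cousins share one grandparent pair — two paths of length 4: r = 2·(1/2)^4 = 1/8).
r to a grandoffspring = 0.25 (two parent–offspring links: r = (1/2)^2 = 1/4).
Summing one r·B term per recipient: 4·0.25·0.525 + 4·0.5·0.205 + 1·0.125·0.0815 + 3·0.25·0.179 = 1.0794375.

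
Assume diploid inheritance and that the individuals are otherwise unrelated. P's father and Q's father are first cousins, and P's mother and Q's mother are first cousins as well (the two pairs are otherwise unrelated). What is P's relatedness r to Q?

0.0625

Relatedness sums over independent paths through distinct common ancestors.
P and Q are related in two ways: second cousins through their fathers (r = 1/32) and second cousins through their mothers (r = 1/32).
r = 1/32 + 1/32 = 0.0625.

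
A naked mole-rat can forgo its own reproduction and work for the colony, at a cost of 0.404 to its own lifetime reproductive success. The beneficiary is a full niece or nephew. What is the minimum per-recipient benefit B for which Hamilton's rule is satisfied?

r to a full niece or nephew = 0.25 (full aunt/uncle↔niece/nephew: two paths of length 3 through the shared grandparent pair: r = 2·(1/2)^3 = 1/4).
Hamilton's rule with n recipients of equal r: n·r·B > C, so B > C/(n·r) = 0.404/(1·0.25) = 1.616.

1.616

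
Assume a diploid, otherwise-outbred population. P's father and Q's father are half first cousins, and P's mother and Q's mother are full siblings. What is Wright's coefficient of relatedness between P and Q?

Independent pedigree routes through distinct common ancestors add.
P and Q are related in two ways: half second cousins through their fathers (r = 1/64) and first cousins through their mothers (r = 1/8).
r = 1/64 + 1/8 = 9/64 = 0.140625.

0.140625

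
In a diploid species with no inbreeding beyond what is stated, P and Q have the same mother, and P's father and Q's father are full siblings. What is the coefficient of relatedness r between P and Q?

0.375

Relatedness sums over independent paths through distinct common ancestors.
P and Q are related in two ways: half-sibs through their shared mother (r = 1/4) and first cousins through their fathers (r = 1/8).
r = 1/4 + 1/8 = 0.375.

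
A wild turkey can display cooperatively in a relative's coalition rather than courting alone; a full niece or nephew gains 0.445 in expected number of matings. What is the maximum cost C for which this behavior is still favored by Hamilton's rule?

0.11125

r to a full niece or nephew = 0.25 (full aunt/uncle↔niece/nephew: two paths of length 3 through the shared grandparent pair: r = 2·(1/2)^3 = 1/4).
Hamilton's rule: n·r·B > C, so the trait is favored while C < n·r·B = 1·0.25·0.445 = 0.11125.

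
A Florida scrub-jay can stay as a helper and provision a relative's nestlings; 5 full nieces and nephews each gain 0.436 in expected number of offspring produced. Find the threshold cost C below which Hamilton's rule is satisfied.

r to a full niece or nephew = 0.25 (full aunt/uncle↔niece/nephew: two paths of length 3 through the shared grandparent pair: r = 2·(1/2)^3 = 1/4).
Hamilton's rule: n·r·B > C, so the trait is favored while C < n·r·B = 5·0.25·0.436 = 0.545.

0.545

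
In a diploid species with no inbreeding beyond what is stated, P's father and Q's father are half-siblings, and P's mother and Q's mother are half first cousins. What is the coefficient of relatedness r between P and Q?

0.078125

Relatedness sums over independent paths through distinct common ancestors.
P and Q are related in two ways: half first cousins through their fathers (r = 1/16) and half second cousins through their mothers (r = 1/64).
r = 1/16 + 1/64 = 5/64 = 0.078125.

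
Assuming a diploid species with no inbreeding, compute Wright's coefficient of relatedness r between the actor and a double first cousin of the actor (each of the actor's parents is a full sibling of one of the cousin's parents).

0.25

Each parent–offspring link contributes a factor of 1/2, and independent paths through distinct common ancestors add.
Double first cousins share both grandparent pairs — four paths of length 4: r = 4·(1/2)^4 = 1/4.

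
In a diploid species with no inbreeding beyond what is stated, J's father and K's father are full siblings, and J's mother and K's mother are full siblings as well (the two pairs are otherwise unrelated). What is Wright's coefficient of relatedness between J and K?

0.25

Wright's path rule: contributions from independent ancestry routes add.
J and K are related in two ways: first cousins through their fathers (r = 1/8) and first cousins through their mothers (r = 1/8) — i.e. double first cousins.
r = 1/8 + 1/8 = 0.25.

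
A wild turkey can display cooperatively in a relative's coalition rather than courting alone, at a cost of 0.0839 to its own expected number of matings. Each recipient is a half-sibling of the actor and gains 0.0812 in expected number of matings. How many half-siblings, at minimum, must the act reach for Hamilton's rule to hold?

5

r to a half-sibling = 0.25 (half-sibs share one parent — one path of length 2: r = (1/2)^2 = 1/4).
Hamilton's rule: n·r·B > C  ⇒  n > C/(r·B) = 0.0839/(0.25·0.0812) = 4.133.
The smallest integer exceeding 4.133 is 5.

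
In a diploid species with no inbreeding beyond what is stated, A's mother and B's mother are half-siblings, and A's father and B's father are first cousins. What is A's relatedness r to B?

0.09375

Wright's path rule: contributions from independent ancestry routes add.
A and B are related in two ways: half first cousins through their mothers (r = 1/16) and second cousins through their fathers (r = 1/32).
r = 1/16 + 1/32 = 0.09375.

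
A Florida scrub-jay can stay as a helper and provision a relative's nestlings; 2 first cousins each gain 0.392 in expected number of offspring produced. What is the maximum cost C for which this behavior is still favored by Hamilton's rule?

r to a first cousin = 1/8 (first cousins share one grandparent pair — two paths of length 4: r = 2·(1/2)^4 = 1/8).
Hamilton's rule: n·r·B > C, so the trait is favored while C < n·r·B = 2·0.125·0.392 = 0.098.

0.098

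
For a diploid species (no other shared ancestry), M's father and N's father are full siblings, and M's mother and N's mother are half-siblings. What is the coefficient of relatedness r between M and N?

Wright's path rule: contributions from independent ancestry routes add.
M and N are related in two ways: first cousins through their fathers (r = 1/8) and half first cousins through their mothers (r = 1/16).
r = 1/8 + 1/16 = 3/16 = 0.1875.

0.1875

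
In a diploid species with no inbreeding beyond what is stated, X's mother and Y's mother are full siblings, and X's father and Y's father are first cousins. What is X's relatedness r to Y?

Relatedness sums over independent paths through distinct common ancestors.
X and Y are related in two ways: first cousins through their mothers (r = 1/8) and second cousins through their fathers (r = 1/32).
r = 1/8 + 1/32 = 5/32 = 0.15625.

0.15625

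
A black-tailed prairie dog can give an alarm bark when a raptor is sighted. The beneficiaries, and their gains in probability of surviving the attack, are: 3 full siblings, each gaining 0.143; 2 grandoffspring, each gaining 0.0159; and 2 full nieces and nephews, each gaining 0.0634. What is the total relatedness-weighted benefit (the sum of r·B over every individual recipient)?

0.25415

r to a full sibling = 0.5 (full sibs share both parents — two paths of length 2: r = 2·(1/2)^2 = 1/2).
r to a grandoffspring = 0.25 (two parent–offspring links: r = (1/2)^2 = 1/4).
r to a full niece or nephew = 1/4 (full aunt/uncle↔niece/nephew: two paths of length 3 through the shared grandparent pair: r = 2·(1/2)^3 = 1/4).
Summing one r·B term per recipient: 3·0.5·0.143 + 2·0.25·0.0159 + 2·0.25·0.0634 = 0.25415.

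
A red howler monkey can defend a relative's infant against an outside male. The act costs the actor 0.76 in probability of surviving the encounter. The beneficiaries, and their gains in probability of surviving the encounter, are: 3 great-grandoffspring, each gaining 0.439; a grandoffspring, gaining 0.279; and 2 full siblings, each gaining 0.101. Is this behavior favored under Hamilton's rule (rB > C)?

Hamilton's rule: the trait is favored when the sum of r·B over every recipient exceeds the actor's cost C.
r to a great-grandoffspring = 1/8 (three parent–offspring links: r = (1/2)^3 = 1/8).
r to a grandoffspring = 0.25 (two parent–offspring links: r = (1/2)^2 = 1/4).
r to a full sibling = 1/2 (full sibs share both parents — two paths of length 2: r = 2·(1/2)^2 = 1/2).
Summing one r·B term per recipient: 3·0.125·0.439 + 1·0.25·0.279 + 2·0.5·0.101 = 0.335375.
0.335375 < 0.76: the indirect benefit is less than the cost.

No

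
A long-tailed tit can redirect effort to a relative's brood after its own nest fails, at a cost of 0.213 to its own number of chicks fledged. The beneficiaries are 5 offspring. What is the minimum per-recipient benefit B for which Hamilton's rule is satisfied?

0.0852

r to an offspring = 0.5 (one parent–offspring link: r = (1/2)^1 = 1/2).
Hamilton's rule with n recipients of equal r: n·r·B > C, so B > C/(n·r) = 0.213/(5·0.5) = 0.0852.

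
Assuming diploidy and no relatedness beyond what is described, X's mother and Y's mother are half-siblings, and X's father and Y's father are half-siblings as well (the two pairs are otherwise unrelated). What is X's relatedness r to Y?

0.125

With two independent routes of shared ancestry, r is the sum of the two contributions.
X and Y are related in two ways: half first cousins through their mothers (r = 1/16) and half first cousins through their fathers (r = 1/16).
r = 1/16 + 1/16 = 1/8 = 0.125.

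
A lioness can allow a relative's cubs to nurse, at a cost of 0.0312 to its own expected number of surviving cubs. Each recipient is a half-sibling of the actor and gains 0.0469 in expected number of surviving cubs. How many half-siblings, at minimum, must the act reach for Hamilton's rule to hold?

r to a half-sibling = 0.25 (half-sibs share one parent — one path of length 2: r = (1/2)^2 = 1/4).
Hamilton's rule: n·r·B > C  ⇒  n > C/(r·B) = 0.0312/(0.25·0.0469) = 2.661.
The smallest integer exceeding 2.661 is 3.

3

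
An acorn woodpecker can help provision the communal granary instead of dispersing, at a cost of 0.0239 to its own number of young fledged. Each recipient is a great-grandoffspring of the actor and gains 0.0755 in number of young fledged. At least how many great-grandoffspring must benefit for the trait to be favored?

r to a great-grandoffspring = 0.125 (three parent–offspring links: r = (1/2)^3 = 1/8).
Hamilton's rule: n·r·B > C  ⇒  n > C/(r·B) = 0.0239/(0.125·0.0755) = 2.532.
The smallest integer exceeding 2.532 is 3.

3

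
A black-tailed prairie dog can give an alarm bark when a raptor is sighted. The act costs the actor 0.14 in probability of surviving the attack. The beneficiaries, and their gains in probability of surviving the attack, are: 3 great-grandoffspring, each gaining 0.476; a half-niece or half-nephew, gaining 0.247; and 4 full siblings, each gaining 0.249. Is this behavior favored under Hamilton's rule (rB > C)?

Hamilton's rule: the trait is favored when the sum of r·B over every recipient exceeds the actor's cost C.
r to a great-grandoffspring = 0.125 (three parent–offspring links: r = (1/2)^3 = 1/8).
r to a half-niece or half-nephew = 1/8 (half-aunt/uncle↔niece/nephew: one path of length 3: r = (1/2)^3 = 1/8).
r to a full sibling = 1/2 (full sibs share both parents — two paths of length 2: r = 2·(1/2)^2 = 1/2).
Summing one r·B term per recipient: 3·0.125·0.476 + 1·0.125·0.247 + 4·0.5·0.249 = 0.707375.
0.707375 > 0.14: the indirect benefit exceeds the cost.

Yes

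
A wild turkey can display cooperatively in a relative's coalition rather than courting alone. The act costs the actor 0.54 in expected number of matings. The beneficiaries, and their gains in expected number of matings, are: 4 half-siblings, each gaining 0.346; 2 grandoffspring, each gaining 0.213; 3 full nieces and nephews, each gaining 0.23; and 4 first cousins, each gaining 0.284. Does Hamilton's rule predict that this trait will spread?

Yes

Hamilton's rule: the trait is favored when the sum of r·B over every recipient exceeds the actor's cost C.
r to a half-sibling = 1/4 (half-sibs share one parent — one path of length 2: r = (1/2)^2 = 1/4).
r to a grandoffspring = 1/4 (two parent–offspring links: r = (1/2)^2 = 1/4).
r to a full niece or nephew = 1/4 (full aunt/uncle↔niece/nephew: two paths of length 3 through the shared grandparent pair: r = 2·(1/2)^3 = 1/4).
r to a first cousin = 1/8 (first cousins share one grandparent pair — two paths of length 4: r = 2·(1/2)^4 = 1/8).
Summing one r·B term per recipient: 4·0.25·0.346 + 2·0.25·0.213 + 3·0.25·0.23 + 4·0.125·0.284 = 0.767.
0.767 > 0.54: the indirect benefit exceeds the cost.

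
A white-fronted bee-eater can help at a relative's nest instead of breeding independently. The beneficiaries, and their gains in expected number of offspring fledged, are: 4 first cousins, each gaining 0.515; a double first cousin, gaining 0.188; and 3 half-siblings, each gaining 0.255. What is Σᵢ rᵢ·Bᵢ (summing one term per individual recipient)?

r to a first cousin = 1/8 (first cousins share one grandparent pair — two paths of length 4: r = 2·(1/2)^4 = 1/8).
r to a double first cousin = 1/4 (double first cousins share both grandparent pairs — four paths of length 4: r = 4·(1/2)^4 = 1/4).
r to a half-sibling = 0.25 (half-sibs share one parent — one path of length 2: r = (1/2)^2 = 1/4).
Summing one r·B term per recipient: 4·0.125·0.515 + 1·0.25·0.188 + 3·0.25·0.255 = 0.49575.

0.49575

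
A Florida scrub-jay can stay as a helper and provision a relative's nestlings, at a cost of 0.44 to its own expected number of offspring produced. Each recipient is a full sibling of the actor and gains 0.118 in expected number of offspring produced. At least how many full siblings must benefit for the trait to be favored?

8

r to a full sibling = 1/2 (full sibs share both parents — two paths of length 2: r = 2·(1/2)^2 = 1/2).
Hamilton's rule: n·r·B > C  ⇒  n > C/(r·B) = 0.44/(0.5·0.118) = 7.458.
The smallest integer exceeding 7.458 is 8.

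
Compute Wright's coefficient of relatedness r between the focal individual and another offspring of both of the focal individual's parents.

0.5

Each parent–offspring link contributes a factor of 1/2, and independent paths through distinct common ancestors add.
Full sibs share both parents — two paths of length 2: r = 2·(1/2)^2 = 1/2.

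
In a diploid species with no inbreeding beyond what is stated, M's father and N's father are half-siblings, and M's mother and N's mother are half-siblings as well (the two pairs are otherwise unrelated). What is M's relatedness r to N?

0.125

Independent pedigree routes through distinct common ancestors add.
M and N are related in two ways: half first cousins through their fathers (r = 1/16) and half first cousins through their mothers (r = 1/16).
r = 1/16 + 1/16 = 1/8 = 0.125.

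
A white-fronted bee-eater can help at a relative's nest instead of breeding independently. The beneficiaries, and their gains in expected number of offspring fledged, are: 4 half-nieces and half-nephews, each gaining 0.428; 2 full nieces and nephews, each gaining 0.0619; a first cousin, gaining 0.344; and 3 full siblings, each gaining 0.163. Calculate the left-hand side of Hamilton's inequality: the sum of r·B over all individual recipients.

r to a half-niece or half-nephew = 1/8 (half-aunt/uncle↔niece/nephew: one path of length 3: r = (1/2)^3 = 1/8).
r to a full niece or nephew = 0.25 (full aunt/uncle↔niece/nephew: two paths of length 3 through the shared grandparent pair: r = 2·(1/2)^3 = 1/4).
r to a first cousin = 0.125 (first cousins share one grandparent pair — two paths of length 4: r = 2·(1/2)^4 = 1/8).
r to a full sibling = 0.5 (full sibs share both parents — two paths of length 2: r = 2·(1/2)^2 = 1/2).
Summing one r·B term per recipient: 4·0.125·0.428 + 2·0.25·0.0619 + 1·0.125·0.344 + 3·0.5·0.163 = 0.53245.

0.53245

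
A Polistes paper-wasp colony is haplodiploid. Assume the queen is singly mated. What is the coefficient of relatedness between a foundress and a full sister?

0.75

Haplodiploid full sisters inherit their father's entire haploid genome identically (contributing 1/2) and on average half of their mother's contribution (1/2 · 1/2 = 1/4); r = 1/2 + 1/4 = 3/4.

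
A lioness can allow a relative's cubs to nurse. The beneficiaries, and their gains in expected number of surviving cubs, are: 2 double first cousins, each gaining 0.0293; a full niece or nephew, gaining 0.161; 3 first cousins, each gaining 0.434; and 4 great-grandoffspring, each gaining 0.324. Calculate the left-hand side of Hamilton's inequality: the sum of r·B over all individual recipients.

r to a double first cousin = 1/4 (double first cousins share both grandparent pairs — four paths of length 4: r = 4·(1/2)^4 = 1/4).
r to a full niece or nephew = 0.25 (full aunt/uncle↔niece/nephew: two paths of length 3 through the shared grandparent pair: r = 2·(1/2)^3 = 1/4).
r to a first cousin = 1/8 (first cousins share one grandparent pair — two paths of length 4: r = 2·(1/2)^4 = 1/8).
r to a great-grandoffspring = 0.125 (three parent–offspring links: r = (1/2)^3 = 1/8).
Summing one r·B term per recipient: 2·0.25·0.0293 + 1·0.25·0.161 + 3·0.125·0.434 + 4·0.125·0.324 = 0.37965.

0.37965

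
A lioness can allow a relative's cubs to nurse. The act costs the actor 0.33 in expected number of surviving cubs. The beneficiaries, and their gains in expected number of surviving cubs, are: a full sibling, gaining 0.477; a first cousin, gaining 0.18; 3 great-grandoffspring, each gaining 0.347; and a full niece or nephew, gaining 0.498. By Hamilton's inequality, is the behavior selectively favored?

Yes

Hamilton's rule: the trait is favored when the sum of r·B over every recipient exceeds the actor's cost C.
r to a full sibling = 1/2 (full sibs share both parents — two paths of length 2: r = 2·(1/2)^2 = 1/2).
r to a first cousin = 0.125 (first cousins share one grandparent pair — two paths of length 4: r = 2·(1/2)^4 = 1/8).
r to a great-grandoffspring = 0.125 (three parent–offspring links: r = (1/2)^3 = 1/8).
r to a full niece or nephew = 0.25 (full aunt/uncle↔niece/nephew: two paths of length 3 through the shared grandparent pair: r = 2·(1/2)^3 = 1/4).
Summing one r·B term per recipient: 1·0.5·0.477 + 1·0.125·0.18 + 3·0.125·0.347 + 1·0.25·0.498 = 0.515625.
0.515625 > 0.33: the indirect benefit exceeds the cost.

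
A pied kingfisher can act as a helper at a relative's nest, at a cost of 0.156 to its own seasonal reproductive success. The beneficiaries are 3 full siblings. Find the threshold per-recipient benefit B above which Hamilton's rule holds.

r to a full sibling = 0.5 (full sibs share both parents — two paths of length 2: r = 2·(1/2)^2 = 1/2).
Hamilton's rule with n recipients of equal r: n·r·B > C, so B > C/(n·r) = 0.156/(3·0.5) = 0.104.

0.104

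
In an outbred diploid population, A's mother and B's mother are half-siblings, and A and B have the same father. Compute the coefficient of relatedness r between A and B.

Wright's path rule: contributions from independent ancestry routes add.
A and B are related in two ways: half first cousins through their mothers (r = 1/16) and half-sibs through their shared father (r = 1/4).
r = 1/16 + 1/4 = 0.3125.

0.3125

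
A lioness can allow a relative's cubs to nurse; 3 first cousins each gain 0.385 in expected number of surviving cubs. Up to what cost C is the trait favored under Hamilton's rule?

r to a first cousin = 1/8 (first cousins share one grandparent pair — two paths of length 4: r = 2·(1/2)^4 = 1/8).
Hamilton's rule: n·r·B > C, so the trait is favored while C < n·r·B = 3·0.125·0.385 = 0.144375.

0.144375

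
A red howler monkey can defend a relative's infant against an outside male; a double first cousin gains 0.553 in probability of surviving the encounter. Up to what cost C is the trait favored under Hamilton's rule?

r to a double first cousin = 1/4 (double first cousins share both grandparent pairs — four paths of length 4: r = 4·(1/2)^4 = 1/4).
Hamilton's rule: n·r·B > C, so the trait is favored while C < n·r·B = 1·0.25·0.553 = 0.13825.

0.13825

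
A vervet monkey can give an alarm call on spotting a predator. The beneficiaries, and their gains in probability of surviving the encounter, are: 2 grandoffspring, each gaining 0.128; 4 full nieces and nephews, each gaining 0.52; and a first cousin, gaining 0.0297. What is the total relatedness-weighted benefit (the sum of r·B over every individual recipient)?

0.5877125

r to a grandoffspring = 1/4 (two parent–offspring links: r = (1/2)^2 = 1/4).
r to a full niece or nephew = 0.25 (full aunt/uncle↔niece/nephew: two paths of length 3 through the shared grandparent pair: r = 2·(1/2)^3 = 1/4).
r to a first cousin = 0.125 (first cousins share one grandparent pair — two paths of length 4: r = 2·(1/2)^4 = 1/8).
Summing one r·B term per recipient: 2·0.25·0.128 + 4·0.25·0.52 + 1·0.125·0.0297 = 0.5877125.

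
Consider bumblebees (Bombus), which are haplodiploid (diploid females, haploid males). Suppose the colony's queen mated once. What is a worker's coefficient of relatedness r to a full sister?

Haplodiploid full sisters inherit their father's entire haploid genome identically (contributing 1/2) and on average half of their mother's contribution (1/2 · 1/2 = 1/4); r = 1/2 + 1/4 = 3/4.

0.75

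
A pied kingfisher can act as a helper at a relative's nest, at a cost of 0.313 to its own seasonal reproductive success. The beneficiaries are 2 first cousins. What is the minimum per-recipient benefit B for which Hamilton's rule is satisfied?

r to a first cousin = 0.125 (first cousins share one grandparent pair — two paths of length 4: r = 2·(1/2)^4 = 1/8).
Hamilton's rule with n recipients of equal r: n·r·B > C, so B > C/(n·r) = 0.313/(2·0.125) = 1.252.

1.252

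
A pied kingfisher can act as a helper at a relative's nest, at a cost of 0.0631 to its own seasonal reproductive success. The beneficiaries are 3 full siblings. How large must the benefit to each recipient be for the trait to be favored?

0.0421

r to a full sibling = 0.5 (full sibs share both parents — two paths of length 2: r = 2·(1/2)^2 = 1/2).
Hamilton's rule with n recipients of equal r: n·r·B > C, so B > C/(n·r) = 0.0631/(3·0.5) = 0.0421.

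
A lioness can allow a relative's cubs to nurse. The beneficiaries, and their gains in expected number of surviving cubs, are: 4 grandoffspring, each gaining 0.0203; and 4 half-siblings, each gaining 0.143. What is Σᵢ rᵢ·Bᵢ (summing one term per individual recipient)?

r to a grandoffspring = 1/4 (two parent–offspring links: r = (1/2)^2 = 1/4).
r to a half-sibling = 0.25 (half-sibs share one parent — one path of length 2: r = (1/2)^2 = 1/4).
Summing one r·B term per recipient: 4·0.25·0.0203 + 4·0.25·0.143 = 0.1633.

0.1633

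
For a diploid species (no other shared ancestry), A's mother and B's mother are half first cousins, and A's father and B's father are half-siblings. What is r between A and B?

0.078125

Wright's path rule: contributions from independent ancestry routes add.
A and B are related in two ways: half second cousins through their mothers (r = 1/64) and half first cousins through their fathers (r = 1/16).
r = 1/64 + 1/16 = 0.078125.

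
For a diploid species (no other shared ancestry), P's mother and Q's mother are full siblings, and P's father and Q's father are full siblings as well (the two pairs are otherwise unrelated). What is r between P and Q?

0.25

Wright's path rule: contributions from independent ancestry routes add.
P and Q are related in two ways: first cousins through their mothers (r = 1/8) and first cousins through their fathers (r = 1/8) — i.e. double first cousins.
r = 1/8 + 1/8 = 1/4 = 0.25.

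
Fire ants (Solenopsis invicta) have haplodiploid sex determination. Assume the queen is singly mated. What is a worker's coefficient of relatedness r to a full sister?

Haplodiploid full sisters inherit their father's entire haploid genome identically (contributing 1/2) and on average half of their mother's contribution (1/2 · 1/2 = 1/4); r = 1/2 + 1/4 = 3/4.

0.75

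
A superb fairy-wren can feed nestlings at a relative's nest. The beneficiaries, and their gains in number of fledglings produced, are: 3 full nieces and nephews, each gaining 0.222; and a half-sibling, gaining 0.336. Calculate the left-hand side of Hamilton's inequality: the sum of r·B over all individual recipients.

0.2505

r to a full niece or nephew = 1/4 (full aunt/uncle↔niece/nephew: two paths of length 3 through the shared grandparent pair: r = 2·(1/2)^3 = 1/4).
r to a half-sibling = 1/4 (half-sibs share one parent — one path of length 2: r = (1/2)^2 = 1/4).
Summing one r·B term per recipient: 3·0.25·0.222 + 1·0.25·0.336 = 0.2505.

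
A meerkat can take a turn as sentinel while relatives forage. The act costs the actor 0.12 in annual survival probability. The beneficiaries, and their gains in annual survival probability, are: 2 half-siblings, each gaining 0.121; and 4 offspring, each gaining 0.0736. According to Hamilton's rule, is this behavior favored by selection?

Yes

Hamilton's rule: the trait is favored when the sum of r·B over every recipient exceeds the actor's cost C.
r to a half-sibling = 1/4 (half-sibs share one parent — one path of length 2: r = (1/2)^2 = 1/4).
r to an offspring = 1/2 (one parent–offspring link: r = (1/2)^1 = 1/2).
Summing one r·B term per recipient: 2·0.25·0.121 + 4·0.5·0.0736 = 0.2077.
0.2077 > 0.12: the indirect benefit exceeds the cost.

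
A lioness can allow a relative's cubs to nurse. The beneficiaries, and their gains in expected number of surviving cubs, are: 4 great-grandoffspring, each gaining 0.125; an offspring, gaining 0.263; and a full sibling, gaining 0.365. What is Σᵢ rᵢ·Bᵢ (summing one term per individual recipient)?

r to a great-grandoffspring = 1/8 (three parent–offspring links: r = (1/2)^3 = 1/8).
r to an offspring = 1/2 (one parent–offspring link: r = (1/2)^1 = 1/2).
r to a full sibling = 1/2 (full sibs share both parents — two paths of length 2: r = 2·(1/2)^2 = 1/2).
Summing one r·B term per recipient: 4·0.125·0.125 + 1·0.5·0.263 + 1·0.5·0.365 = 0.3765.

0.3765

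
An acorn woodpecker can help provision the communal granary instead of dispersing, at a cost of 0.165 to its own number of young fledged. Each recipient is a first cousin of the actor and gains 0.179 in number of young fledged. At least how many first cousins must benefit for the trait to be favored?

r to a first cousin = 1/8 (first cousins share one grandparent pair — two paths of length 4: r = 2·(1/2)^4 = 1/8).
Hamilton's rule: n·r·B > C  ⇒  n > C/(r·B) = 0.165/(0.125·0.179) = 7.374.
The smallest integer exceeding 7.374 is 8.

8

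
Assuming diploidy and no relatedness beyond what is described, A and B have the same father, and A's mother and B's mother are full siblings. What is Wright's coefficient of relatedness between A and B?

0.375

Wright's path rule: contributions from independent ancestry routes add.
A and B are related in two ways: half-sibs through their shared father (r = 1/4) and first cousins through their mothers (r = 1/8).
r = 1/4 + 1/8 = 3/8 = 0.375.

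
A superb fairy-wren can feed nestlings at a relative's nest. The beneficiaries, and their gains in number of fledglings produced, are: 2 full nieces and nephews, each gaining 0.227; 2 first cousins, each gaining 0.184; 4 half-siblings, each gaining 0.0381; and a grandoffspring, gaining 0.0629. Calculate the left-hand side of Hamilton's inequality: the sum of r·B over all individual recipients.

r to a full niece or nephew = 1/4 (full aunt/uncle↔niece/nephew: two paths of length 3 through the shared grandparent pair: r = 2·(1/2)^3 = 1/4).
r to a first cousin = 1/8 (first cousins share one grandparent pair — two paths of length 4: r = 2·(1/2)^4 = 1/8).
r to a half-sibling = 0.25 (half-sibs share one parent — one path of length 2: r = (1/2)^2 = 1/4).
r to a grandoffspring = 0.25 (two parent–offspring links: r = (1/2)^2 = 1/4).
Summing one r·B term per recipient: 2·0.25·0.227 + 2·0.125·0.184 + 4·0.25·0.0381 + 1·0.25·0.0629 = 0.213325.

0.213325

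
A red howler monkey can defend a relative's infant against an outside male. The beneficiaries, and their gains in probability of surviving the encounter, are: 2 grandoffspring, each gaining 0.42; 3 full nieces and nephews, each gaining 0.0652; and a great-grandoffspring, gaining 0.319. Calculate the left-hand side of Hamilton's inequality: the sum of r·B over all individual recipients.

r to a grandoffspring = 0.25 (two parent–offspring links: r = (1/2)^2 = 1/4).
r to a full niece or nephew = 0.25 (full aunt/uncle↔niece/nephew: two paths of length 3 through the shared grandparent pair: r = 2·(1/2)^3 = 1/4).
r to a great-grandoffspring = 1/8 (three parent–offspring links: r = (1/2)^3 = 1/8).
Summing one r·B term per recipient: 2·0.25·0.42 + 3·0.25·0.0652 + 1·0.125·0.319 = 0.298775.

0.298775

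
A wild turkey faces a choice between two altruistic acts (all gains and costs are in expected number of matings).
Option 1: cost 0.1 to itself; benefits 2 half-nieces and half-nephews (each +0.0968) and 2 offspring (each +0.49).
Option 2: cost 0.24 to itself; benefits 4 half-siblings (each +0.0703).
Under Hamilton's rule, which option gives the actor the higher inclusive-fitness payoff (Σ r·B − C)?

Option 1

Option 1: r to a half-niece or half-nephew = 0.125.
Option 1: r to an offspring = 0.5.
Option 1: Σ r·B − C = (2·0.125·0.0968 + 2·0.5·0.49) − 0.1 = 0.4142.
Option 2: r to a half-sibling = 0.25.
Option 2: Σ r·B − C = (4·0.25·0.0703) − 0.24 = -0.1697.
Option 1 has the higher net inclusive-fitness payoff.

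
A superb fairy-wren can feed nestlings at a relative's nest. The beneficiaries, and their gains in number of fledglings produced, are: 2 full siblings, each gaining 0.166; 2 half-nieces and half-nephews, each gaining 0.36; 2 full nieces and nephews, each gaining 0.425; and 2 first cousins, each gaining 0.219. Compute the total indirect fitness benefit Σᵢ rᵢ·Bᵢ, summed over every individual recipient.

r to a full sibling = 0.5 (full sibs share both parents — two paths of length 2: r = 2·(1/2)^2 = 1/2).
r to a half-niece or half-nephew = 0.125 (half-aunt/uncle↔niece/nephew: one path of length 3: r = (1/2)^3 = 1/8).
r to a full niece or nephew = 0.25 (full aunt/uncle↔niece/nephew: two paths of length 3 through the shared grandparent pair: r = 2·(1/2)^3 = 1/4).
r to a first cousin = 1/8 (first cousins share one grandparent pair — two paths of length 4: r = 2·(1/2)^4 = 1/8).
Summing one r·B term per recipient: 2·0.5·0.166 + 2·0.125·0.36 + 2·0.25·0.425 + 2·0.125·0.219 = 0.52325.

0.52325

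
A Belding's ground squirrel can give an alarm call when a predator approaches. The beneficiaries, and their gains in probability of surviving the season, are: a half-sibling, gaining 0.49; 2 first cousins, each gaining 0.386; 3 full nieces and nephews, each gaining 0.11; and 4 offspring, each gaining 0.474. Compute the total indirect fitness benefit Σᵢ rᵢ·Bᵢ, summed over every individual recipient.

r to a half-sibling = 0.25 (half-sibs share one parent — one path of length 2: r = (1/2)^2 = 1/4).
r to a first cousin = 0.125 (first cousins share one grandparent pair — two paths of length 4: r = 2·(1/2)^4 = 1/8).
r to a full niece or nephew = 1/4 (full aunt/uncle↔niece/nephew: two paths of length 3 through the shared grandparent pair: r = 2·(1/2)^3 = 1/4).
r to an offspring = 1/2 (one parent–offspring link: r = (1/2)^1 = 1/2).
Summing one r·B term per recipient: 1·0.25·0.49 + 2·0.125·0.386 + 3·0.25·0.11 + 4·0.5·0.474 = 1.2495.

1.2495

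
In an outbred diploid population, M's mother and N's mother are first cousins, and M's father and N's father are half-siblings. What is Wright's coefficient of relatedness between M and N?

Wright's path rule: contributions from independent ancestry routes add.
M and N are related in two ways: second cousins through their mothers (r = 1/32) and half first cousins through their fathers (r = 1/16).
r = 1/32 + 1/16 = 0.09375.

0.09375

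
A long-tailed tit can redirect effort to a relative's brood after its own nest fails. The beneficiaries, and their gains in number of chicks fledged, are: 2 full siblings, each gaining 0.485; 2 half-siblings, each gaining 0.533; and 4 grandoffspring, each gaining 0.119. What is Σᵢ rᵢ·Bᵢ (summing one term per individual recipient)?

r to a full sibling = 1/2 (full sibs share both parents — two paths of length 2: r = 2·(1/2)^2 = 1/2).
r to a half-sibling = 1/4 (half-sibs share one parent — one path of length 2: r = (1/2)^2 = 1/4).
r to a grandoffspring = 1/4 (two parent–offspring links: r = (1/2)^2 = 1/4).
Summing one r·B term per recipient: 2·0.5·0.485 + 2·0.25·0.533 + 4·0.25·0.119 = 0.8705.

0.8705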